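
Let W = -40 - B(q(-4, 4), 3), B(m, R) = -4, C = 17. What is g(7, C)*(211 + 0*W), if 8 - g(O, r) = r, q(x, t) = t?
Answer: -1899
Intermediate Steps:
g(O, r) = 8 - r
W = -36 (W = -40 - 1*(-4) = -40 + 4 = -36)
g(7, C)*(211 + 0*W) = (8 - 1*17)*(211 + 0*(-36)) = (8 - 17)*(211 + 0) = -9*211 = -1899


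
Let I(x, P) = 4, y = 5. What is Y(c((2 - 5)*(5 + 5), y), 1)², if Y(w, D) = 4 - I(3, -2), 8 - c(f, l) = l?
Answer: 0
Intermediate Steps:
c(f, l) = 8 - l
Y(w, D) = 0 (Y(w, D) = 4 - 1*4 = 4 - 4 = 0)
Y(c((2 - 5)*(5 + 5), y), 1)² = 0² = 0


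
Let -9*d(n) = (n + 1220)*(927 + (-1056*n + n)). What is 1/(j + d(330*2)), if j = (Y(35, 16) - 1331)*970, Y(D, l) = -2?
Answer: 3/431888050 ≈ 6.9462e-9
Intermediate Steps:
j = -1293010 (j = (-2 - 1331)*970 = -1333*970 = -1293010)
d(n) = -(927 - 1055*n)*(1220 + n)/9 (d(n) = -(n + 1220)*(927 + (-1056*n + n))/9 = -(1220 + n)*(927 - 1055*n)/9 = -(927 - 1055*n)*(1220 + n)/9)
1/(j + d(330*2)) = 1/(-1293010 + (-125660 + 1055*(330*2)²/9 + 1286173*(330*2)/9)) = 1/(-1293010 + (-125660 + (1055/9)*660² + (1286173/9)*660)) = 1/(-1293010 + (-125660 + (1055/9)*435600 + 282958060/3)) = 1/(-1293010 + (-125660 + 51062000 + 282958060/3)) = 1/(-1293010 + 435767080/3) = 1/(431888050/3) = 3/431888050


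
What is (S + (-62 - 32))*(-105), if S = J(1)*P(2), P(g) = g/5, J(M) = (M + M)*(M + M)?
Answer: 9702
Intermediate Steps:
J(M) = 4*M**2 (J(M) = (2*M)*(2*M) = 4*M**2)
P(g) = g/5 (P(g) = g*(1/5) = g/5)
S = 8/5 (S = (4*1**2)*((1/5)*2) = (4*1)*(2/5) = 4*(2/5) = 8/5 ≈ 1.6000)
(S + (-62 - 32))*(-105) = (8/5 + (-62 - 32))*(-105) = (8/5 - 94)*(-105) = -462/5*(-105) = 9702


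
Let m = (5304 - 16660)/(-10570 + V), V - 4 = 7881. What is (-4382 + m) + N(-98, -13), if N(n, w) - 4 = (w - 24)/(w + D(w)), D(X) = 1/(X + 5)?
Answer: -82152034/18795 ≈ -4371.0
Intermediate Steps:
V = 7885 (V = 4 + 7881 = 7885)
D(X) = 1/(5 + X)
m = 11356/2685 (m = (5304 - 16660)/(-10570 + 7885) = -11356/(-2685) = -11356*(-1/2685) = 11356/2685 ≈ 4.2294)
N(n, w) = 4 + (-24 + w)/(w + 1/(5 + w)) (N(n, w) = 4 + (w - 24)/(w + 1/(5 + w)) = 4 + (-24 + w)/(w + 1/(5 + w)))
(-4382 + m) + N(-98, -13) = (-4382 + 11356/2685) + (4 + (-24 + 5*(-13))*(5 - 13))/(1 - 13*(5 - 13)) = -11754314/2685 + (4 + (-24 - 65)*(-8))/(1 - 13*(-8)) = -11754314/2685 + (4 - 89*(-8))/(1 + 104) = -11754314/2685 + (4 + 712)/105 = -11754314/2685 + (1/105)*716 = -11754314/2685 + 716/105 = -82152034/18795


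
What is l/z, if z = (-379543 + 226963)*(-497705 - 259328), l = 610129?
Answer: 610129/115508095140 ≈ 5.2821e-6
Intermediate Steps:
z = 115508095140 (z = -152580*(-757033) = 115508095140)
l/z = 610129/115508095140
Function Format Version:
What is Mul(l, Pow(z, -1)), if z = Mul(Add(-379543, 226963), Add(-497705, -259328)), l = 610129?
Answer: Rational(610129, 115508095140) ≈ 5.2821e-6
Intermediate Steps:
z = 115508095140 (z = Mul(-152580, -757033) = 115508095140)
Mul(l, Pow(z, -1)) = Mul(610129, Pow(115508095140, -1)) = Mul(610129, Rational(1, 115508095140)) = Rational(610129, 115508095140)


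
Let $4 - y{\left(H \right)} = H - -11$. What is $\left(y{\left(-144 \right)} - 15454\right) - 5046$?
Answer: $-20363$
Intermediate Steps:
$y{\left(H \right)} = -7 - H$ ($y{\left(H \right)} = 4 - \left(H - -11\right) = 4 - \left(H + 11\right) = 4 - \left(11 + H\right) = -7 - H$)
$\left(y{\left(-144 \right)} - 15454\right) - 5046 = \left(\left(-7 - -144\right) - 15454\right) - 5046 = \left(\left(-7 + 144\right) - 15454\right) - 5046 = \left(137 - 15454\right) - 5046 = -15317 - 5046 = -20363$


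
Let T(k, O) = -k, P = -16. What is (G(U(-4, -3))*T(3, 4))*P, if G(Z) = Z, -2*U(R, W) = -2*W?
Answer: -144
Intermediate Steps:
U(R, W) = W (U(R, W) = -(-1)*W = W)
(G(U(-4, -3))*T(3, 4))*P = -(-3)*3*(-16) = -3*(-3)*(-16) = 9*(-16) = -144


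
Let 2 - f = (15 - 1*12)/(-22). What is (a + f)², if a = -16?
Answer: 93025/484 ≈ 192.20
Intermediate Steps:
f = 47/22 (f = 2 - (15 - 1*12)/(-22) = 2 - (15 - 12)*(-1)/22 = 2 - 3*(-1)/22 = 2 - 1*(-3/22) = 2 + 3/22 = 47/22 ≈ 2.1364)
(a + f)² = (-16 + 47/22)² = (-305/22)² = 93025/484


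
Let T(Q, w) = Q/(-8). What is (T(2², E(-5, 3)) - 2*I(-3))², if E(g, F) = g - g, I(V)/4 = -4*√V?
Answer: (1 - 64*I*√3)²/4 ≈ -3071.8 - 55.426*I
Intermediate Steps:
I(V) = -16*√V (I(V) = 4*(-4*√V) = -16*√V)
E(g, F) = 0
T(Q, w) = -Q/8 (T(Q, w) = Q*(-⅛) = -Q/8)
(T(2², E(-5, 3)) - 2*I(-3))² = (-⅛*2² - (-32)*√(-3))² = (-⅛*4 - (-32)*I*√3)² = (-½ - (-32)*I*√3)² = (-½ + 32*I*√3)²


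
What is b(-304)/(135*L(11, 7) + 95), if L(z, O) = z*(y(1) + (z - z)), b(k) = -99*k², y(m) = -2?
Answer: 9149184/2875 ≈ 3182.3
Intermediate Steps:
L(z, O) = -2*z (L(z, O) = z*(-2 + (z - z)) = z*(-2 + 0) = z*(-2) = -2*z)
b(-304)/(135*L(11, 7) + 95) = (-99*(-304)²)/(135*(-2*11) + 95) = (-99*92416)/(135*(-22) + 95) = -9149184/(-2970 + 95) = -9149184/(-2875) = -9149184*(-1/2875) = 9149184/2875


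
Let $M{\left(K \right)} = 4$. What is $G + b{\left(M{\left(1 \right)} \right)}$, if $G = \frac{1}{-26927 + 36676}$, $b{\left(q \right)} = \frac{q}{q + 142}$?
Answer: $\frac{19571}{711677} \approx 0.0275$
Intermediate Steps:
$b{\left(q \right)} = \frac{q}{142 + q}$
$G = \frac{1}{9749} \approx 0.00010257$
$G + b{\left(M{\left(1 \right)} \right)} = \frac{1}{9749} + \frac{4}{142 + 4} = \frac{1}{9749} + \frac{4}{146} = \frac{1}{9749} + 4 \cdot \frac{1}{146} = \frac{1}{9749} + \frac{2}{73} = \frac{19571}{711677}$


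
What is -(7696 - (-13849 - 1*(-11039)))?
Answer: -10506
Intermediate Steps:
-(7696 - (-13849 - 1*(-11039))) = -(7696 - (-13849 + 11039)) = -(7696 - 1*(-2810)) = -(7696 + 2810) = -1*10506 = -10506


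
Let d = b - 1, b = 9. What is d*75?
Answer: 600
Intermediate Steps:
d = 8 (d = 9 - 1 = 8)
d*75 = 8*75 = 600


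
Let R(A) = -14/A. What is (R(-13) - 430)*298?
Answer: -1661648/13 ≈ -1.2782e+5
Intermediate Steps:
(R(-13) - 430)*298 = (-14/(-13) - 430)*298 = (-14*(-1/13) - 430)*298 = (14/13 - 430)*298 = -5576/13*298 = -1661648/13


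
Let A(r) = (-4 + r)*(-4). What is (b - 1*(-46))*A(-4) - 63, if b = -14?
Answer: 961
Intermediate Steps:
A(r) = 16 - 4*r
(b - 1*(-46))*A(-4) - 63 = (-14 - 1*(-46))*(16 - 4*(-4)) - 63 = (-14 + 46)*(16 + 16) - 63 = 32*32 - 63 = 1024 - 63 = 961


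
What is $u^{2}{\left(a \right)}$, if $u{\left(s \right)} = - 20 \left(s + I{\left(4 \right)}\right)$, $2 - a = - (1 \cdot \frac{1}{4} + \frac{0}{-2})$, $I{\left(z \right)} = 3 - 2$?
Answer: $4225$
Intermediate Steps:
$I{\left(z \right)} = 1$
$a = \frac{9}{4}$ ($a = 2 - - (1 \cdot \frac{1}{4} + \frac{0}{-2}) = 2 - - (1 \cdot \frac{1}{4} + 0 \left(- \frac{1}{2}\right)) = 2 - - (\frac{1}{4} + 0) = 2 - \left(-1\right) \frac{1}{4} = 2 - - \frac{1}{4} = 2 + \frac{1}{4} = \frac{9}{4} \approx 2.25$)
$u{\left(s \right)} = -20 - 20 s$ ($u{\left(s \right)} = - 20 \left(s + 1\right) = - 20 \left(1 + s\right) = -20 - 20 s$)
$u^{2}{\left(a \right)} = \left(-20 - 45\right)^{2} = \left(-65\right)^{2} = 4225$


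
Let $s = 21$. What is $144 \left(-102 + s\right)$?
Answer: $-11664$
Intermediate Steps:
$144 \left(-102 + s\right) = 144 \left(-102 + 21\right) = 144 \left(-81\right) = -11664$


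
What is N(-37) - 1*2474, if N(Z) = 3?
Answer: -2471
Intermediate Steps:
N(-37) - 1*2474 = 3 - 1*2474 = 3 - 2474 = -2471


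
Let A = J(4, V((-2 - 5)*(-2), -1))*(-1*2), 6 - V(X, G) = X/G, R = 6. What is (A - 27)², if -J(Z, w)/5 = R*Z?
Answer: 45369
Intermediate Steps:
V(X, G) = 6 - X/G
J(Z, w) = -30*Z
A = 240 (A = (-30*4)*(-1*2) = -120*(-2) = 240)
(A - 27)² = (240 - 27)² = 213² = 45369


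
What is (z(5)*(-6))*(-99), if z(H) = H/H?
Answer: 594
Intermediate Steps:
z(H) = 1
(z(5)*(-6))*(-99) = (1*(-6))*(-99) = -6*(-99) = 594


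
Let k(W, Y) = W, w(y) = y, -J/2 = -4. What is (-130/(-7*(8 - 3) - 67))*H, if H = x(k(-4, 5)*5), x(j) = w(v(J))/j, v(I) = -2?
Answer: 13/102 ≈ 0.12745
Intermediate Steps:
J = 8 (J = -2*(-4) = 8)
x(j) = -2/j
H = ⅒ (H = -2/((-4*5)) = -2/(-20) = -2*(-1/20) = ⅒ ≈ 0.10000)
(-130/(-7*(8 - 3) - 67))*H = (-130/(-7*(8 - 3) - 67))*(⅒) = (-130/(-7*5 - 67))*(⅒) = (-130/(-35 - 67))*(⅒) = (-130/(-102))*(⅒) = -1/102*(-130)*(⅒) = (65/51)*(⅒) = 13/102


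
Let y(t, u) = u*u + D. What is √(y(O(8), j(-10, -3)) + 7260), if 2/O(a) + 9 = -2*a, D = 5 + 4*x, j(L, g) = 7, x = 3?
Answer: 3*√814 ≈ 85.592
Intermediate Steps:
D = 17 (D = 5 + 4*3 = 5 + 12 = 17)
O(a) = 2/(-9 - 2*a)
y(t, u) = 17 + u² (y(t, u) = u*u + 17 = u² + 17 = 17 + u²)
√(y(O(8), j(-10, -3)) + 7260) = √((17 + 7²) + 7260) = √((17 + 49) + 7260) = √(66 + 7260) = √7326 = 3*√814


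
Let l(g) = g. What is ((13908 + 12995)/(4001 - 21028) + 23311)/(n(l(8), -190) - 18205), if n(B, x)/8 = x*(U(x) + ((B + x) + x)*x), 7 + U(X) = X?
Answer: -132296498/608161106285 ≈ -0.00021754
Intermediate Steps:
U(X) = -7 + X
n(B, x) = 8*x*(-7 + x + x*(B + 2*x)) (n(B, x) = 8*(x*((-7 + x) + ((B + x) + x)*x)) = 8*(x*((-7 + x) + (B + 2*x)*x)) = 8*(x*((-7 + x) + x*(B + 2*x))) = 8*(x*(-7 + x + x*(B + 2*x))) = 8*x*(-7 + x + x*(B + 2*x)))
((13908 + 12995)/(4001 - 21028) + 23311)/(n(l(8), -190) - 18205) = ((13908 + 12995)/(4001 - 21028) + 23311)/(8*(-190)*(-7 - 190 + 2*(-190)² + 8*(-190)) - 18205) = (26903/(-17027) + 23311)/(8*(-190)*(-7 - 190 + 2*36100 - 1520) - 18205) = (26903*(-1/17027) + 23311)/(8*(-190)*(-7 - 190 + 72200 - 1520) - 18205) = (-26903/17027 + 23311)/(8*(-190)*70483 - 18205) = 396889494/(17027*(-107134160 - 18205)) = (396889494/17027)/(-107152365) = (396889494/17027)*(-1/107152365) = -132296498/608161106285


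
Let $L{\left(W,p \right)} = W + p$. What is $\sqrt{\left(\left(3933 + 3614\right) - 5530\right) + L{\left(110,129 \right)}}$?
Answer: $4 \sqrt{141} \approx 47.497$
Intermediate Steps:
$\sqrt{\left(\left(3933 + 3614\right) - 5530\right) + L{\left(110,129 \right)}} = \sqrt{\left(\left(3933 + 3614\right) - 5530\right) + \left(110 + 129\right)} = \sqrt{\left(7547 - 5530\right) + 239} = \sqrt{2017 + 239} = \sqrt{2256} = 4 \sqrt{141}$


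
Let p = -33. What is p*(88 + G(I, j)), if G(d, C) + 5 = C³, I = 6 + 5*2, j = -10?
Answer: 30261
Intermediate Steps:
I = 16 (I = 6 + 10 = 16)
G(d, C) = -5 + C³
p*(88 + G(I, j)) = -33*(88 + (-5 + (-10)³)) = -33*(88 + (-5 - 1000)) = -33*(88 - 1005) = -33*(-917) = 30261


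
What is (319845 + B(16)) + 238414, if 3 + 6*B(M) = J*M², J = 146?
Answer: 3386927/6 ≈ 5.6449e+5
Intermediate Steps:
B(M) = -½ + 73*M²/3 (B(M) = -½ + (146*M²)/6 = -½ + 73*M²/3)
(319845 + B(16)) + 238414 = (319845 + (-½ + (73/3)*16²)) + 238414 = (319845 + (-½ + (73/3)*256)) + 238414 = (319845 + (-½ + 18688/3)) + 238414 = (319845 + 37373/6) + 238414 = 1956443/6 + 238414 = 3386927/6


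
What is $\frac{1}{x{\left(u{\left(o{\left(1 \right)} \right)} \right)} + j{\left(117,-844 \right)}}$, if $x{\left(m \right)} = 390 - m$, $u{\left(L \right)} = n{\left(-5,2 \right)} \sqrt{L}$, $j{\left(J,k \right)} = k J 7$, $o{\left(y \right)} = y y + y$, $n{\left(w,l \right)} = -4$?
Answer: $- \frac{345423}{238634097842} - \frac{\sqrt{2}}{119317048921} \approx -1.4475 \cdot 10^{-6}$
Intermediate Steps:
$o{\left(y \right)} = y + y^{2}$ ($o{\left(y \right)} = y^{2} + y = y + y^{2}$)
$j{\left(J,k \right)} = 7 J k$ ($j{\left(J,k \right)} = J k 7 = 7 J k$)
$u{\left(L \right)} = - 4 \sqrt{L}$
$\frac{1}{x{\left(u{\left(o{\left(1 \right)} \right)} \right)} + j{\left(117,-844 \right)}} = \frac{1}{\left(390 - - 4 \sqrt{1 \left(1 + 1\right)}\right) + 7 \cdot 117 \left(-844\right)} = \frac{1}{\left(390 - - 4 \sqrt{1 \cdot 2}\right) - 691236} = \frac{1}{\left(390 - - 4 \sqrt{2}\right) - 691236} = \frac{1}{\left(390 + 4 \sqrt{2}\right) - 691236} = \frac{1}{-690846 + 4 \sqrt{2}}$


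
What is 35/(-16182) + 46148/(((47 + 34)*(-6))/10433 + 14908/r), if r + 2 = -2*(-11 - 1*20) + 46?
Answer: 51615163691303/157252274496 ≈ 328.23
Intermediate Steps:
r = 106 (r = -2 + (-2*(-11 - 1*20) + 46) = -2 + (-2*(-11 - 20) + 46) = -2 + (-2*(-31) + 46) = -2 + (62 + 46) = -2 + 108 = 106)
35/(-16182) + 46148/(((47 + 34)*(-6))/10433 + 14908/r) = 35/(-16182) + 46148/(((47 + 34)*(-6))/10433 + 14908/106) = 35*(-1/16182) + 46148/((81*(-6))*(1/10433) + 14908*(1/106)) = -35/16182 + 46148/(-486*1/10433 + 7454/53) = -35/16182 + 46148/(-486/10433 + 7454/53) = -35/16182 + 46148/(77741824/552949) = -35/16182 + 46148*(552949/77741824) = -35/16182 + 6379372613/19435456 = 51615163691303/157252274496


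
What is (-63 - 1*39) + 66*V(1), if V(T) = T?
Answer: -36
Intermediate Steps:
(-63 - 1*39) + 66*V(1) = (-63 - 1*39) + 66*1 = (-63 - 39) + 66 = -102 + 66 = -36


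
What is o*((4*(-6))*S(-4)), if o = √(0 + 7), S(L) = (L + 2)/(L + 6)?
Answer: 24*√7 ≈ 63.498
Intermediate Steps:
S(L) = (2 + L)/(6 + L)
o = √7 ≈ 2.6458
o*((4*(-6))*S(-4)) = √7*((4*(-6))*((2 - 4)/(6 - 4))) = √7*(-24*(-2)/2) = √7*(-12*(-2)) = √7*(-24*(-1)) = √7*24 = 24*√7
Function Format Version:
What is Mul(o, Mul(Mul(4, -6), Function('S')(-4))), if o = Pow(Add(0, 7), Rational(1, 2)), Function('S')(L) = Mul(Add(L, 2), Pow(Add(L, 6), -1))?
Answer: Mul(24, Pow(7, Rational(1, 2))) ≈ 63.498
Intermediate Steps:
Function('S')(L) = Mul(Pow(Add(6, L), -1), Add(2, L)) (Function('S')(L) = Mul(Add(2, L), Pow(Add(6, L), -1)) = Mul(Pow(Add(6, L), -1), Add(2, L)))
o = Pow(7, Rational(1, 2)) ≈ 2.6458
Mul(o, Mul(Mul(4, -6), Function('S')(-4))) = Mul(Pow(7, Rational(1, 2)), Mul(Mul(4, -6), Mul(Pow(Add(6, -4), -1), Add(2, -4)))) = Mul(Pow(7, Rational(1, 2)), Mul(-24, Mul(Pow(2, -1), -2))) = Mul(Pow(7, Rational(1, 2)), Mul(-24, Mul(Rational(1, 2), -2))) = Mul(Pow(7, Rational(1, 2)), Mul(-24, -1)) = Mul(Pow(7, Rational(1, 2)), 24) = Mul(24, Pow(7, Rational(1, 2)))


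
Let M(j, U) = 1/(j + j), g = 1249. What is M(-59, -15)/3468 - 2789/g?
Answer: -1141326985/511120776 ≈ -2.2330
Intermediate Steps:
M(j, U) = 1/(2*j)
M(-59, -15)/3468 - 2789/g = ((½)/(-59))/3468 - 2789/1249 = ((½)*(-1/59))*(1/3468) - 2789*1/1249 = -1/118*1/3468 - 2789/1249 = -1/409224 - 2789/1249 = -1141326985/511120776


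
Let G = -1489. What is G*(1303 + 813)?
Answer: -3150724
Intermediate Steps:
G*(1303 + 813) = -1489*(1303 + 813) = -1489*2116 = -3150724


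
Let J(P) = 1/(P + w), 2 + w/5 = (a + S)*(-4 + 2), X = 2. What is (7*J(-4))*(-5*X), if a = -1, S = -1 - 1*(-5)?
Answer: 35/22 ≈ 1.5909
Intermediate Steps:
S = 4 (S = -1 + 5 = 4)
w = -40 (w = -10 + 5*((-1 + 4)*(-4 + 2)) = -10 + 5*(3*(-2)) = -10 + 5*(-6) = -10 - 30 = -40)
J(P) = 1/(-40 + P) (J(P) = 1/(P - 40) = 1/(-40 + P))
(7*J(-4))*(-5*X) = (7/(-40 - 4))*(-5*2) = (7/(-44))*(-10) = (7*(-1/44))*(-10) = -7/44*(-10) = 35/22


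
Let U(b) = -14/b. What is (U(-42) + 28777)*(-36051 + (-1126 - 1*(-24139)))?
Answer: -375198872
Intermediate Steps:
(U(-42) + 28777)*(-36051 + (-1126 - 1*(-24139))) = (-14/(-42) + 28777)*(-36051 + (-1126 - 1*(-24139))) = (-14*(-1/42) + 28777)*(-36051 + (-1126 + 24139)) = (1/3 + 28777)*(-36051 + 23013) = (86332/3)*(-13038) = -375198872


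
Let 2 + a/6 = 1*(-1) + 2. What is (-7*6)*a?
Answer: 252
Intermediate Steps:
a = -6 (a = -12 + 6*(1*(-1) + 2) = -12 + 6*(-1 + 2) = -12 + 6*1 = -12 + 6 = -6)
(-7*6)*a = -7*6*(-6) = -42*(-6) = 252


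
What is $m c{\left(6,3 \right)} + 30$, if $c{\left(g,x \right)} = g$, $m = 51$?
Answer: $336$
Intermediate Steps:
$m c{\left(6,3 \right)} + 30 = 51 \cdot 6 + 30 = 306 + 30 = 336$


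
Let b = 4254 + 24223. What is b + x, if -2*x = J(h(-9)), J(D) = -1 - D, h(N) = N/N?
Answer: 28478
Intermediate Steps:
h(N) = 1
b = 28477
x = 1 (x = -(-1 - 1*1)/2 = -(-1 - 1)/2 = -½*(-2) = 1)
b + x = 28477 + 1 = 28478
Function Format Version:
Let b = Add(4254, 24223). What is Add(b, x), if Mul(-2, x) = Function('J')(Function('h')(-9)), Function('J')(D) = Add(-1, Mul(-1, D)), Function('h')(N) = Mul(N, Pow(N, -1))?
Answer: 28478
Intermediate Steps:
Function('h')(N) = 1
b = 28477
x = 1 (x = Mul(Rational(-1, 2), Add(-1, Mul(-1, 1))) = Mul(Rational(-1, 2), Add(-1, -1)) = Mul(Rational(-1, 2), -2) = 1)
Add(b, x) = Add(28477, 1) = 28478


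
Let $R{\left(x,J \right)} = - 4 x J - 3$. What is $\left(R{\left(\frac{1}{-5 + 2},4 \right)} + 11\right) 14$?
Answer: $\frac{560}{3} \approx 186.67$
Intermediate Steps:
$R{\left(x,J \right)} = -3 - 4 J x$ ($R{\left(x,J \right)} = - 4 J x - 3 = -3 - 4 J x$)
$\left(R{\left(\frac{1}{-5 + 2},4 \right)} + 11\right) 14 = \left(\left(-3 - \frac{16}{-5 + 2}\right) + 11\right) 14 = \left(\left(-3 - \frac{16}{-3}\right) + 11\right) 14 = \left(\left(-3 - 16 \left(- \frac{1}{3}\right)\right) + 11\right) 14 = \left(\left(-3 + \frac{16}{3}\right) + 11\right) 14 = \left(\frac{7}{3} + 11\right) 14 = \frac{40}{3} \cdot 14 = \frac{560}{3}$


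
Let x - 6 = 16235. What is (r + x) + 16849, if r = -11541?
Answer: 21549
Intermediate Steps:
x = 16241 (x = 6 + 16235 = 16241)
(r + x) + 16849 = (-11541 + 16241) + 16849 = 4700 + 16849 = 21549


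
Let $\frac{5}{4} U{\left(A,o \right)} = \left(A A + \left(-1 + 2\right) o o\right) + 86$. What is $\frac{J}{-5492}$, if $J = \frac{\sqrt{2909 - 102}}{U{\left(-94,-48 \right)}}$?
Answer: $- \frac{5 \sqrt{2807}}{246612768} \approx -1.0742 \cdot 10^{-6}$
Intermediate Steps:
$U{\left(A,o \right)} = \frac{344}{5} + \frac{4 A^{2}}{5} + \frac{4 o^{2}}{5}$ ($U{\left(A,o \right)} = \frac{4 \left(\left(A A + \left(-1 + 2\right) o o\right) + 86\right)}{5} = \frac{4 \left(\left(A^{2} + 1 o o\right) + 86\right)}{5} = \frac{4 \left(\left(A^{2} + o o\right) + 86\right)}{5} = \frac{4 \left(\left(A^{2} + o^{2}\right) + 86\right)}{5} = \frac{4 \left(86 + A^{2} + o^{2}\right)}{5} = \frac{344}{5} + \frac{4 A^{2}}{5} + \frac{4 o^{2}}{5}$)
$J = \frac{5 \sqrt{2807}}{44904}$ ($J = \frac{\sqrt{2909 - 102}}{\frac{344}{5} + \frac{4 \left(-94\right)^{2}}{5} + \frac{4 \left(-48\right)^{2}}{5}} = \frac{\sqrt{2807}}{\frac{344}{5} + \frac{4}{5} \cdot 8836 + \frac{4}{5} \cdot 2304} = \frac{\sqrt{2807}}{\frac{344}{5} + \frac{35344}{5} + \frac{9216}{5}} = \frac{\sqrt{2807}}{\frac{44904}{5}} = \sqrt{2807} \cdot \frac{5}{44904} = \frac{5 \sqrt{2807}}{44904} \approx 0.0058994$)
$\frac{J}{-5492} = \frac{\frac{5}{44904} \sqrt{2807}}{-5492} = \frac{5 \sqrt{2807}}{44904} \left(- \frac{1}{5492}\right) = - \frac{5 \sqrt{2807}}{246612768}$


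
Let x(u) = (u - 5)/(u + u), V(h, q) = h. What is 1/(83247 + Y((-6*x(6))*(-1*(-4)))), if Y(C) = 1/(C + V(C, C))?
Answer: 4/332987 ≈ 1.2012e-5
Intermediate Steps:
x(u) = (-5 + u)/(2*u) (x(u) = (-5 + u)/((2*u)) = (-5 + u)*(1/(2*u)) = (-5 + u)/(2*u))
Y(C) = 1/(2*C) (Y(C) = 1/(C + C) = 1/(2*C))
1/(83247 + Y((-6*x(6))*(-1*(-4)))) = 1/(83247 + 1/(2*(((-3*(-5 + 6)/6)*(-1*(-4)))))) = 1/(83247 + 1/(2*((-3/6*4)))) = 1/(83247 + 1/(2*((-6*1/12*4)))) = 1/(83247 + 1/(2*((-½*4)))) = 1/(83247 + (½)/(-2)) = 1/(83247 + (½)*(-½)) = 1/(83247 - ¼) = 1/(332987/4) = 4/332987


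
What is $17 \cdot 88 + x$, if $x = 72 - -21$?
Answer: $1589$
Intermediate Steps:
$x = 93$ ($x = 72 + 21 = 93$)
$17 \cdot 88 + x = 17 \cdot 88 + 93 = 1496 + 93 = 1589$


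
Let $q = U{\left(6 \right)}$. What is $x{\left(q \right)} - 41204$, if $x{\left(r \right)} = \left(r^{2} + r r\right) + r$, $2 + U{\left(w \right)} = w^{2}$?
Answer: $-38858$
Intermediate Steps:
$U{\left(w \right)} = -2 + w^{2}$
$q = 34$ ($q = -2 + 6^{2} = -2 + 36 = 34$)
$x{\left(r \right)} = r + 2 r^{2}$ ($x{\left(r \right)} = \left(r^{2} + r^{2}\right) + r = 2 r^{2} + r = r + 2 r^{2}$)
$x{\left(q \right)} - 41204 = 34 \left(1 + 2 \cdot 34\right) - 41204 = 34 \left(1 + 68\right) - 41204 = 34 \cdot 69 - 41204 = 2346 - 41204 = -38858$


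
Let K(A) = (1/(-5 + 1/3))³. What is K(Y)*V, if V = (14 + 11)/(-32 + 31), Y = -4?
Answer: 675/2744 ≈ 0.24599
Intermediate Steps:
V = -25 (V = 25/(-1) = 25*(-1) = -25)
K(A) = -27/2744 (K(A) = (1/(-5 + ⅓))³ = (1/(-14/3))³ = (-3/14)³ = -27/2744)
K(Y)*V = -27/2744*(-25) = 675/2744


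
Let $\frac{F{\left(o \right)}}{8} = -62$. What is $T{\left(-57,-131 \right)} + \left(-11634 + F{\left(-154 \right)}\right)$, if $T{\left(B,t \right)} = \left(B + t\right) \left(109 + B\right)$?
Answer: $-21906$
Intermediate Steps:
$F{\left(o \right)} = -496$ ($F{\left(o \right)} = 8 \left(-62\right) = -496$)
$T{\left(B,t \right)} = \left(109 + B\right) \left(B + t\right)$
$T{\left(-57,-131 \right)} + \left(-11634 + F{\left(-154 \right)}\right) = \left(\left(-57\right)^{2} + 109 \left(-57\right) + 109 \left(-131\right) - -7467\right) - 12130 = \left(3249 - 6213 - 14279 + 7467\right) - 12130 = -9776 - 12130 = -21906$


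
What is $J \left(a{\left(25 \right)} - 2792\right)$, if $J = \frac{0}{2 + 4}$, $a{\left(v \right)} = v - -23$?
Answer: $0$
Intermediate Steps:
$a{\left(v \right)} = 23 + v$ ($a{\left(v \right)} = v + 23 = 23 + v$)
$J = 0$ ($J = \frac{0}{6} = 0 \cdot \frac{1}{6} = 0$)
$J \left(a{\left(25 \right)} - 2792\right) = 0 \left(\left(23 + 25\right) - 2792\right) = 0 \left(48 - 2792\right) = 0 \left(-2744\right) = 0$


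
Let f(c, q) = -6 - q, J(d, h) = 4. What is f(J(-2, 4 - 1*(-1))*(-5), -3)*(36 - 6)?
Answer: -90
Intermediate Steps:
f(J(-2, 4 - 1*(-1))*(-5), -3)*(36 - 6) = (-6 - 1*(-3))*(36 - 6) = (-6 + 3)*30 = -3*30 = -90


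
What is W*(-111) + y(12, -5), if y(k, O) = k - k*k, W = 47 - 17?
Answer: -3462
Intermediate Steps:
W = 30
y(k, O) = k - k²
W*(-111) + y(12, -5) = 30*(-111) + 12*(1 - 1*12) = -3330 + 12*(1 - 12) = -3330 + 12*(-11) = -3330 - 132 = -3462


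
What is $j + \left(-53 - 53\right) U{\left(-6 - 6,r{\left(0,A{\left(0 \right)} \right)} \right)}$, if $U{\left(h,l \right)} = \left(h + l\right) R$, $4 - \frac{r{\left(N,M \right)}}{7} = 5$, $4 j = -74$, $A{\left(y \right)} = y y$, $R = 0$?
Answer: $- \frac{37}{2} \approx -18.5$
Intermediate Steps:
$A{\left(y \right)} = y^{2}$
$j = - \frac{37}{2}$ ($j = \frac{1}{4} \left(-74\right) = - \frac{37}{2} \approx -18.5$)
$r{\left(N,M \right)} = -7$ ($r{\left(N,M \right)} = 28 - 35 = -7$)
$U{\left(h,l \right)} = 0$ ($U{\left(h,l \right)} = \left(h + l\right) 0 = 0$)
$j + \left(-53 - 53\right) U{\left(-6 - 6,r{\left(0,A{\left(0 \right)} \right)} \right)} = - \frac{37}{2} + \left(-53 - 53\right) 0 = - \frac{37}{2} - 0 = - \frac{37}{2} + 0 = - \frac{37}{2}$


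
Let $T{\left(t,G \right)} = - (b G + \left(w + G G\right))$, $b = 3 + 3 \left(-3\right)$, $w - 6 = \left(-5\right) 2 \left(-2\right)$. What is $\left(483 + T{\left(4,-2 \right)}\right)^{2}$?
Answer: $194481$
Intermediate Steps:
$w = 26$ ($w = 6 + \left(-5\right) 2 \left(-2\right) = 6 - -20 = 6 + 20 = 26$)
$b = -6$ ($b = 3 - 9 = -6$)
$T{\left(t,G \right)} = -26 - G^{2} + 6 G$ ($T{\left(t,G \right)} = - (- 6 G + \left(26 + G G\right)) = - (- 6 G + \left(26 + G^{2}\right)) = - (26 + G^{2} - 6 G) = -26 - G^{2} + 6 G$)
$\left(483 + T{\left(4,-2 \right)}\right)^{2} = \left(483 - 42\right)^{2} = 441^{2} = 194481$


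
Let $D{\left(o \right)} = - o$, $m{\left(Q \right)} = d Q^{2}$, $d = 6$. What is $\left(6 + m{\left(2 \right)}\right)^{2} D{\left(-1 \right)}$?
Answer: $900$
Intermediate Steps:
$m{\left(Q \right)} = 6 Q^{2}$
$\left(6 + m{\left(2 \right)}\right)^{2} D{\left(-1 \right)} = \left(6 + 6 \cdot 2^{2}\right)^{2} \left(\left(-1\right) \left(-1\right)\right) = \left(6 + 6 \cdot 4\right)^{2} \cdot 1 = \left(6 + 24\right)^{2} \cdot 1 = 30^{2} \cdot 1 = 900 \cdot 1 = 900$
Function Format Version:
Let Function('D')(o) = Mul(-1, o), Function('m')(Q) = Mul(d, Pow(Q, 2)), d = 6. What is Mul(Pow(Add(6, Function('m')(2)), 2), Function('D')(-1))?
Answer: 900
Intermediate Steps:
Function('m')(Q) = Mul(6, Pow(Q, 2))
Mul(Pow(Add(6, Function('m')(2)), 2), Function('D')(-1)) = Mul(Pow(Add(6, Mul(6, Pow(2, 2))), 2), Mul(-1, -1)) = Mul(Pow(Add(6, Mul(6, 4)), 2), 1) = Mul(Pow(Add(6, 24), 2), 1) = Mul(Pow(30, 2), 1) = Mul(900, 1) = 900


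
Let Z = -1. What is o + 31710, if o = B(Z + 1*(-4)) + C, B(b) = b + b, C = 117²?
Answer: 45389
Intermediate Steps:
C = 13689
B(b) = 2*b
o = 13679 (o = 2*(-1 + 1*(-4)) + 13689 = 2*(-1 - 4) + 13689 = 2*(-5) + 13689 = -10 + 13689 = 13679)
o + 31710 = 13679 + 31710 = 45389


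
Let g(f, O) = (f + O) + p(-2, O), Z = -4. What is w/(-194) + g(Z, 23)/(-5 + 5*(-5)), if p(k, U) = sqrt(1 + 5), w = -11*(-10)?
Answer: -3493/2910 - sqrt(6)/30 ≈ -1.2820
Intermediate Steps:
w = 110
p(k, U) = sqrt(6)
g(f, O) = O + f + sqrt(6) (g(f, O) = (f + O) + sqrt(6) = (O + f) + sqrt(6) = O + f + sqrt(6))
w/(-194) + g(Z, 23)/(-5 + 5*(-5)) = 110/(-194) + (23 - 4 + sqrt(6))/(-5 + 5*(-5)) = 110*(-1/194) + (19 + sqrt(6))/(-5 - 25) = -55/97 + (19 + sqrt(6))/(-30) = -55/97 + (19 + sqrt(6))*(-1/30) = -55/97 + (-19/30 - sqrt(6)/30) = -3493/2910 - sqrt(6)/30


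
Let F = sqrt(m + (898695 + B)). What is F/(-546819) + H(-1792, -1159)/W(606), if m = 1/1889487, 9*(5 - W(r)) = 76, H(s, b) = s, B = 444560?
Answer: 16128/31 - sqrt(59205392339558822)/114800821317 ≈ 520.26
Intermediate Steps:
W(r) = -31/9 (W(r) = 5 - 1/9*76 = 5 - 76/9 = -31/9)
m = 1/1889487 ≈ 5.2924e-7
F = sqrt(59205392339558822)/209943 (F = sqrt(1/1889487 + (898695 + 444560)) = sqrt(1/1889487 + 1343255) = sqrt(2538062860186/1889487) = sqrt(59205392339558822)/209943 ≈ 1159.0)
F/(-546819) + H(-1792, -1159)/W(606) = (sqrt(59205392339558822)/209943)/(-546819) - 1792/(-31/9) = (sqrt(59205392339558822)/209943)*(-1/546819) - 1792*(-9/31) = -sqrt(59205392339558822)/114800821317 + 16128/31 = 16128/31 - sqrt(59205392339558822)/114800821317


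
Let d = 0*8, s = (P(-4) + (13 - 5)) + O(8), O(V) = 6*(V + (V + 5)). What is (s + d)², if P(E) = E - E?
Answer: 17956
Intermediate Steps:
P(E) = 0
O(V) = 30 + 12*V (O(V) = 6*(V + (5 + V)) = 6*(5 + 2*V) = 30 + 12*V)
s = 134 (s = (0 + (13 - 5)) + (30 + 12*8) = (0 + 8) + (30 + 96) = 8 + 126 = 134)
d = 0
(s + d)² = (134 + 0)² = 134² = 17956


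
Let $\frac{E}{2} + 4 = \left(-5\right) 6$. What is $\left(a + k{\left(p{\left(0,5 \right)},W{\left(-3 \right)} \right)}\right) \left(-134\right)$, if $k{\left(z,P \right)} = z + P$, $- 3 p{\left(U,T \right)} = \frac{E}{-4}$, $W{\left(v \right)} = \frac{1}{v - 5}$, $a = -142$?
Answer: $\frac{237649}{12} \approx 19804.0$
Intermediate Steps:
$E = -68$ ($E = -8 + 2 \left(\left(-5\right) 6\right) = -8 + 2 \left(-30\right) = -8 - 60 = -68$)
$W{\left(v \right)} = \frac{1}{-5 + v}$
$p{\left(U,T \right)} = - \frac{17}{3}$ ($p{\left(U,T \right)} = - \frac{\left(-68\right) \frac{1}{-4}}{3} = - \frac{\left(-68\right) \left(- \frac{1}{4}\right)}{3} = \left(- \frac{1}{3}\right) 17 = - \frac{17}{3}$)
$k{\left(z,P \right)} = P + z$
$\left(a + k{\left(p{\left(0,5 \right)},W{\left(-3 \right)} \right)}\right) \left(-134\right) = \left(-142 - \left(\frac{17}{3} - \frac{1}{-5 - 3}\right)\right) \left(-134\right) = \left(-142 - \left(\frac{17}{3} - \frac{1}{-8}\right)\right) \left(-134\right) = \left(-142 - \frac{139}{24}\right) \left(-134\right) = \left(- \frac{3547}{24}\right) \left(-134\right) = \frac{237649}{12}$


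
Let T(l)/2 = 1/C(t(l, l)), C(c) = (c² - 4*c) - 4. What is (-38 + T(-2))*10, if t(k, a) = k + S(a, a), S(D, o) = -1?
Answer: -6440/17 ≈ -378.82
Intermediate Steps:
t(k, a) = -1 + k (t(k, a) = k - 1 = -1 + k)
C(c) = -4 + c² - 4*c
T(l) = 2/((-1 + l)² - 4*l) (T(l) = 2/(-4 + (-1 + l)² - 4*(-1 + l)) = 2/(-4 + (-1 + l)² + (4 - 4*l)) = 2/((-1 + l)² - 4*l))
(-38 + T(-2))*10 = (-38 + 2/(1 + (-2)² - 6*(-2)))*10 = (-38 + 2/(1 + 4 + 12))*10 = (-38 + 2/17)*10 = -644/17*10 = -6440/17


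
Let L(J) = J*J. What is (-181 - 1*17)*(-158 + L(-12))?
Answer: 2772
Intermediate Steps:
L(J) = J²
(-181 - 1*17)*(-158 + L(-12)) = (-181 - 1*17)*(-158 + (-12)²) = (-181 - 17)*(-158 + 144) = -198*(-14) = 2772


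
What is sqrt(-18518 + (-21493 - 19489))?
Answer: 10*I*sqrt(595) ≈ 243.93*I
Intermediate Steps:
sqrt(-18518 + (-21493 - 19489)) = sqrt(-18518 - 40982) = sqrt(-59500) = 10*I*sqrt(595)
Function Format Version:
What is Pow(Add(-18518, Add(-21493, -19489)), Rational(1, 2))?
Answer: Mul(10, I, Pow(595, Rational(1, 2))) ≈ Mul(243.93, I)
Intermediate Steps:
Pow(Add(-18518, Add(-21493, -19489)), Rational(1, 2)) = Pow(Add(-18518, -40982), Rational(1, 2)) = Pow(-59500, Rational(1, 2)) = Mul(10, I, Pow(595, Rational(1, 2)))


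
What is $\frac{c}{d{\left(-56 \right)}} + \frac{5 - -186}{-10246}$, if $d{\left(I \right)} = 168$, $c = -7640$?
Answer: $- \frac{9788941}{215166} \approx -45.495$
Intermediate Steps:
$\frac{c}{d{\left(-56 \right)}} + \frac{5 - -186}{-10246} = - \frac{7640}{168} + \frac{5 - -186}{-10246} = \left(-7640\right) \frac{1}{168} + \left(5 + 186\right) \left(- \frac{1}{10246}\right) = - \frac{955}{21} + 191 \left(- \frac{1}{10246}\right) = - \frac{955}{21} - \frac{191}{10246} = - \frac{9788941}{215166}$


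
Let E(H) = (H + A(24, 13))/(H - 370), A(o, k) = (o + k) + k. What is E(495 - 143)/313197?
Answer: -67/939591 ≈ -7.1308e-5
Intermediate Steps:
A(o, k) = o + 2*k (A(o, k) = (k + o) + k = o + 2*k)
E(H) = (50 + H)/(-370 + H) (E(H) = (H + (24 + 2*13))/(H - 370) = (H + (24 + 26))/(-370 + H) = (H + 50)/(-370 + H) = (50 + H)/(-370 + H))
E(495 - 143)/313197 = ((50 + (495 - 143))/(-370 + (495 - 143)))/313197 = ((50 + 352)/(-370 + 352))*(1/313197) = (402/(-18))*(1/313197) = -1/18*402*(1/313197) = -67/3*1/313197 = -67/939591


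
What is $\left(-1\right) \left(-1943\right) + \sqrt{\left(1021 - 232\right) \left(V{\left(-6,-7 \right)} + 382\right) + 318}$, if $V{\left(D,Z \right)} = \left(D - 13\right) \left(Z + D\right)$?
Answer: $1943 + \sqrt{496599} \approx 2647.7$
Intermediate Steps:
$V{\left(D,Z \right)} = \left(-13 + D\right) \left(D + Z\right)$
$\left(-1\right) \left(-1943\right) + \sqrt{\left(1021 - 232\right) \left(V{\left(-6,-7 \right)} + 382\right) + 318} = \left(-1\right) \left(-1943\right) + \sqrt{\left(1021 - 232\right) \left(\left(\left(-6\right)^{2} - -78 - -91 - -42\right) + 382\right) + 318} = 1943 + \sqrt{789 \left(\left(36 + 78 + 91 + 42\right) + 382\right) + 318} = 1943 + \sqrt{789 \left(247 + 382\right) + 318} = 1943 + \sqrt{789 \cdot 629 + 318} = 1943 + \sqrt{496281 + 318} = 1943 + \sqrt{496599}$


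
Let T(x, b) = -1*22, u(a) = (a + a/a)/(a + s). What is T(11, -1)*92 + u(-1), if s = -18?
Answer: -2024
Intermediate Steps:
u(a) = (1 + a)/(-18 + a) (u(a) = (a + a/a)/(a - 18) = (a + 1)/(-18 + a) = (1 + a)/(-18 + a))
T(x, b) = -22
T(11, -1)*92 + u(-1) = -22*92 + (1 - 1)/(-18 - 1) = -2024 + 0/(-19) = -2024 - 1/19*0 = -2024 + 0 = -2024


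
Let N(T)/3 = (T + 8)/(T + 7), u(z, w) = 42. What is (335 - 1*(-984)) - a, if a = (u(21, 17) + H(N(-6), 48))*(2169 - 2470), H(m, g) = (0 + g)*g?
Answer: 707465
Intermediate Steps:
N(T) = 3*(8 + T)/(7 + T) (N(T) = 3*((T + 8)/(T + 7)) = 3*((8 + T)/(7 + T)) = 3*(8 + T)/(7 + T))
H(m, g) = g² (H(m, g) = g*g = g²)
a = -706146 (a = (42 + 48²)*(2169 - 2470) = (42 + 2304)*(-301) = 2346*(-301) = -706146)
(335 - 1*(-984)) - a = (335 - 1*(-984)) - 1*(-706146) = (335 + 984) + 706146 = 1319 + 706146 = 707465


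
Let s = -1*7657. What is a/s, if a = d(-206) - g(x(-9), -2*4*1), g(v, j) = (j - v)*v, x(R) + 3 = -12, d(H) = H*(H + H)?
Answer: -84977/7657 ≈ -11.098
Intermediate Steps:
d(H) = 2*H**2 (d(H) = H*(2*H) = 2*H**2)
x(R) = -15 (x(R) = -3 - 12 = -15)
g(v, j) = v*(j - v)
a = 84977 (a = 2*(-206)**2 - (-15)*(-2*4*1 - 1*(-15)) = 2*42436 - (-15)*(-8*1 + 15) = 84872 - (-15)*(-8 + 15) = 84872 - (-15)*7 = 84872 - 1*(-105) = 84872 + 105 = 84977)
s = -7657
a/s = 84977/(-7657) = 84977*(-1/7657) = -84977/7657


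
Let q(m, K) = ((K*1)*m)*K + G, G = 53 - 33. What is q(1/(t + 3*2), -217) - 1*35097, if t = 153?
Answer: -5530154/159 ≈ -34781.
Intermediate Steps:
G = 20
q(m, K) = 20 + m*K**2 (q(m, K) = ((K*1)*m)*K + 20 = (K*m)*K + 20 = m*K**2 + 20 = 20 + m*K**2)
q(1/(t + 3*2), -217) - 1*35097 = (20 + (-217)**2/(153 + 3*2)) - 1*35097 = (20 + 47089/(153 + 6)) - 35097 = (20 + 47089/159) - 35097 = 50269/159 - 35097 = -5530154/159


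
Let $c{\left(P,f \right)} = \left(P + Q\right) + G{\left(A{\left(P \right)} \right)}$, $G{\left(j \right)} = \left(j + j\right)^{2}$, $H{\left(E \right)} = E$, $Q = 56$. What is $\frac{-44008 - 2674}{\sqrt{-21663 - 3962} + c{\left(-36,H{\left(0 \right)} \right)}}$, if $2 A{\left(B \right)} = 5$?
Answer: $- \frac{210069}{2765} + \frac{23341 i \sqrt{41}}{553} \approx -75.974 + 270.26 i$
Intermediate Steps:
$A{\left(B \right)} = \frac{5}{2}$ ($A{\left(B \right)} = \frac{1}{2} \cdot 5 = \frac{5}{2}$)
$G{\left(j \right)} = 4 j^{2}$ ($G{\left(j \right)} = \left(2 j\right)^{2} = 4 j^{2}$)
$c{\left(P,f \right)} = 81 + P$ ($c{\left(P,f \right)} = \left(P + 56\right) + 4 \left(\frac{5}{2}\right)^{2} = \left(56 + P\right) + 4 \cdot \frac{25}{4} = \left(56 + P\right) + 25 = 81 + P$)
$\frac{-44008 - 2674}{\sqrt{-21663 - 3962} + c{\left(-36,H{\left(0 \right)} \right)}} = \frac{-44008 - 2674}{\sqrt{-21663 - 3962} + \left(81 - 36\right)} = - \frac{46682}{\sqrt{-25625} + 45} = - \frac{46682}{25 i \sqrt{41} + 45} = - \frac{46682}{45 + 25 i \sqrt{41}}$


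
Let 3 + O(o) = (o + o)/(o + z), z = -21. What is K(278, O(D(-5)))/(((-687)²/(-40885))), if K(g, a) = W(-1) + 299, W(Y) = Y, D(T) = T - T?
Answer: -12183730/471969 ≈ -25.815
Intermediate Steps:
D(T) = 0
O(o) = -3 + 2*o/(-21 + o) (O(o) = -3 + (o + o)/(o - 21) = -3 + (2*o)/(-21 + o) = -3 + 2*o/(-21 + o))
K(g, a) = 298 (K(g, a) = -1 + 299 = 298)
K(278, O(D(-5)))/(((-687)²/(-40885))) = 298/(((-687)²/(-40885))) = 298/((471969*(-1/40885))) = 298/(-471969/40885) = 298*(-40885/471969) = -12183730/471969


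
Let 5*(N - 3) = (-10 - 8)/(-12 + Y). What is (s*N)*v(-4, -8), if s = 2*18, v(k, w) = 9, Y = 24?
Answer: 4374/5 ≈ 874.80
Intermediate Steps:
s = 36
N = 27/10 (N = 3 + ((-10 - 8)/(-12 + 24))/5 = 3 + (-18/12)/5 = 3 + (-18*1/12)/5 = 3 + (⅕)*(-3/2) = 3 - 3/10 = 27/10 ≈ 2.7000)
(s*N)*v(-4, -8) = (36*(27/10))*9 = (486/5)*9 = 4374/5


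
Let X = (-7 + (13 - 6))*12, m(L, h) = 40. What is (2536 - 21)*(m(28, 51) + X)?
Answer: 100600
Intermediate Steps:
X = 0 (X = (-7 + 7)*12 = 0*12 = 0)
(2536 - 21)*(m(28, 51) + X) = (2536 - 21)*(40 + 0) = 2515*40 = 100600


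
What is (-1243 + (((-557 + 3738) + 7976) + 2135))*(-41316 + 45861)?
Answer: 54762705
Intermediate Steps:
(-1243 + (((-557 + 3738) + 7976) + 2135))*(-41316 + 45861) = (-1243 + ((3181 + 7976) + 2135))*4545 = (-1243 + (11157 + 2135))*4545 = (-1243 + 13292)*4545 = 12049*4545 = 54762705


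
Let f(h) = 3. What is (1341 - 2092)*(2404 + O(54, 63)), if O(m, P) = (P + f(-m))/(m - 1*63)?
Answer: -5399690/3 ≈ -1.7999e+6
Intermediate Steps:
O(m, P) = (3 + P)/(-63 + m) (O(m, P) = (P + 3)/(m - 1*63) = (3 + P)/(m - 63) = (3 + P)/(-63 + m))
(1341 - 2092)*(2404 + O(54, 63)) = (1341 - 2092)*(2404 + (3 + 63)/(-63 + 54)) = -751*(2404 + 66/(-9)) = -751*(2404 - ⅑*66) = -751*(2404 - 22/3) = -751*7190/3 = -5399690/3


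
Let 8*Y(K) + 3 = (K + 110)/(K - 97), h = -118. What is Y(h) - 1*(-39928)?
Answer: 68675523/1720 ≈ 39928.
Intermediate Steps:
Y(K) = -3/8 + (110 + K)/(8*(-97 + K)) (Y(K) = -3/8 + ((K + 110)/(K - 97))/8 = -3/8 + ((110 + K)/(-97 + K))/8 = -3/8 + (110 + K)/(8*(-97 + K)))
Y(h) - 1*(-39928) = (401 - 2*(-118))/(8*(-97 - 118)) - 1*(-39928) = (⅛)*(401 + 236)/(-215) + 39928 = (⅛)*(-1/215)*637 + 39928 = -637/1720 + 39928 = 68675523/1720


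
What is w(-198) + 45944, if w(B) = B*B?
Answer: 85148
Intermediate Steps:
w(B) = B²
w(-198) + 45944 = (-198)² + 45944 = 39204 + 45944 = 85148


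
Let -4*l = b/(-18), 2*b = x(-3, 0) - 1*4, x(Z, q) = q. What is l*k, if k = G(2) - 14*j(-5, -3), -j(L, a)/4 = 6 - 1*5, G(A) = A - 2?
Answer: -14/9 ≈ -1.5556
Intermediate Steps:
G(A) = -2 + A
b = -2 (b = (0 - 1*4)/2 = (0 - 4)/2 = (½)*(-4) = -2)
l = -1/36 (l = -(-1)/(2*(-18)) = -(-1)*(-1)/(2*18) = -¼*⅑ = -1/36 ≈ -0.027778)
j(L, a) = -4 (j(L, a) = -4*(6 - 1*5) = -4*(6 - 5) = -4*1 = -4)
k = 56 (k = (-2 + 2) - 14*(-4) = 0 + 56 = 56)
l*k = -1/36*56 = -14/9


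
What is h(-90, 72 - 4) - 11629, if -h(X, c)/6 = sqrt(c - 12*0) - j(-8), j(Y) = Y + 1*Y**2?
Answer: -11293 - 12*sqrt(17) ≈ -11342.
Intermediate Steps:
j(Y) = Y + Y**2
h(X, c) = 336 - 6*sqrt(c) (h(X, c) = -6*(sqrt(c - 12*0) - (-8)*(1 - 8)) = -6*(sqrt(c + 0) - (-8)*(-7)) = -6*(sqrt(c) - 1*56) = -6*(sqrt(c) - 56) = -6*(-56 + sqrt(c)) = 336 - 6*sqrt(c))
h(-90, 72 - 4) - 11629 = (336 - 6*sqrt(72 - 4)) - 11629 = (336 - 12*sqrt(17)) - 11629 = -11293 - 12*sqrt(17)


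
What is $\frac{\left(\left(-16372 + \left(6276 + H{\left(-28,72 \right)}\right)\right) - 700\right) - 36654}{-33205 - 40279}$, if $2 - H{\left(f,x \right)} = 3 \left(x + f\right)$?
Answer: $\frac{11895}{18371} \approx 0.64749$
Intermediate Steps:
$H{\left(f,x \right)} = 2 - 3 f - 3 x$ ($H{\left(f,x \right)} = 2 - 3 \left(x + f\right) = 2 - 3 \left(f + x\right) = 2 - \left(3 f + 3 x\right) = 2 - 3 f - 3 x$)
$\frac{\left(\left(-16372 + \left(6276 + H{\left(-28,72 \right)}\right)\right) - 700\right) - 36654}{-33205 - 40279} = \frac{\left(\left(-16372 + \left(6276 - 130\right)\right) - 700\right) - 36654}{-33205 - 40279} = \frac{\left(\left(-16372 + \left(6276 + \left(2 + 84 - 216\right)\right)\right) - 700\right) - 36654}{-73484} = \left(\left(\left(-16372 + \left(6276 - 130\right)\right) - 700\right) - 36654\right) \left(- \frac{1}{73484}\right) = \left(\left(\left(-16372 + 6146\right) - 700\right) - 36654\right) \left(- \frac{1}{73484}\right) = \left(\left(-10226 - 700\right) - 36654\right) \left(- \frac{1}{73484}\right) = \left(-10926 - 36654\right) \left(- \frac{1}{73484}\right) = \left(-47580\right) \left(- \frac{1}{73484}\right) = \frac{11895}{18371}$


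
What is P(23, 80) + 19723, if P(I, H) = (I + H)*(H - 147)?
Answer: 12822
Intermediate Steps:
P(I, H) = (-147 + H)*(H + I) (P(I, H) = (H + I)*(-147 + H) = (-147 + H)*(H + I))
P(23, 80) + 19723 = (80**2 - 147*80 - 147*23 + 80*23) + 19723 = (6400 - 11760 - 3381 + 1840) + 19723 = -6901 + 19723 = 12822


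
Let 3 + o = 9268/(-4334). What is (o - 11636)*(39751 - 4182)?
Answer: -897275936443/2167 ≈ -4.1406e+8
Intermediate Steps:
o = -11135/2167 (o = -3 + 9268/(-4334) = -3 + 9268*(-1/4334) = -3 - 4634/2167 = -11135/2167 ≈ -5.1384)
(o - 11636)*(39751 - 4182) = (-11135/2167 - 11636)*(39751 - 4182) = -25226347/2167*35569 = -897275936443/2167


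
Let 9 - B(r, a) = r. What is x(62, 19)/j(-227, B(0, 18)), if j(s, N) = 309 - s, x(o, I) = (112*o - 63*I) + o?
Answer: 5809/536 ≈ 10.838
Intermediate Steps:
B(r, a) = 9 - r
x(o, I) = -63*I + 113*o (x(o, I) = (-63*I + 112*o) + o = -63*I + 113*o)
x(62, 19)/j(-227, B(0, 18)) = (-63*19 + 113*62)/(309 - 1*(-227)) = (-1197 + 7006)/(309 + 227) = 5809/536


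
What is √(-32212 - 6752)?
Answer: 2*I*√9741 ≈ 197.39*I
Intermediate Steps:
√(-32212 - 6752) = √(-38964) = 2*I*√9741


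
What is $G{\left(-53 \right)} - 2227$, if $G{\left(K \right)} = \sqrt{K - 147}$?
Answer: $-2227 + 10 i \sqrt{2} \approx -2227.0 + 14.142 i$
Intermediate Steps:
$G{\left(K \right)} = \sqrt{-147 + K}$
$G{\left(-53 \right)} - 2227 = \sqrt{-147 - 53} - 2227 = \sqrt{-200} - 2227 = 10 i \sqrt{2} - 2227 = -2227 + 10 i \sqrt{2}$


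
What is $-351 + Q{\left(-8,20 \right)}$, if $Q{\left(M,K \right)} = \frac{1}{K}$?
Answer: $- \frac{7019}{20} \approx -350.95$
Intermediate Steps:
$-351 + Q{\left(-8,20 \right)} = -351 + \frac{1}{20} = - \frac{7019}{20}$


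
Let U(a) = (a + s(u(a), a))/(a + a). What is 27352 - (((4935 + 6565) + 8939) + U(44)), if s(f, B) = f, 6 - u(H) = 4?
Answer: 304149/44 ≈ 6912.5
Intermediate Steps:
u(H) = 2 (u(H) = 6 - 1*4 = 6 - 4 = 2)
U(a) = (2 + a)/(2*a) (U(a) = (a + 2)/(a + a) = (2 + a)/((2*a)) = (2 + a)*(1/(2*a)) = (2 + a)/(2*a))
27352 - (((4935 + 6565) + 8939) + U(44)) = 27352 - (((4935 + 6565) + 8939) + (½)*(2 + 44)/44) = 27352 - ((11500 + 8939) + (½)*(1/44)*46) = 27352 - (20439 + 23/44) = 27352 - 1*899339/44 = 27352 - 899339/44 = 304149/44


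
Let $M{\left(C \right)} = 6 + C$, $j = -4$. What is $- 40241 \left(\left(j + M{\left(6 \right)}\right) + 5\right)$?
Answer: $-523133$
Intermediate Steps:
$- 40241 \left(\left(j + M{\left(6 \right)}\right) + 5\right) = - 40241 \left(\left(-4 + \left(6 + 6\right)\right) + 5\right) = - 40241 \left(\left(-4 + 12\right) + 5\right) = - 40241 \left(8 + 5\right) = \left(-40241\right) 13 = -523133$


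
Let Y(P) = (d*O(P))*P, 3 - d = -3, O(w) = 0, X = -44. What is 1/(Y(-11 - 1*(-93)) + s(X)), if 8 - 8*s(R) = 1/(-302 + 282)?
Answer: 160/161 ≈ 0.99379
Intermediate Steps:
d = 6 (d = 3 - 1*(-3) = 3 + 3 = 6)
s(R) = 161/160 (s(R) = 1 - 1/(8*(-302 + 282)) = 1 - 1/8/(-20) = 1 - 1/8*(-1/20) = 1 + 1/160 = 161/160)
Y(P) = 0 (Y(P) = (6*0)*P = 0*P = 0)
1/(Y(-11 - 1*(-93)) + s(X)) = 1/(0 + 161/160) = 1/(161/160) = 160/161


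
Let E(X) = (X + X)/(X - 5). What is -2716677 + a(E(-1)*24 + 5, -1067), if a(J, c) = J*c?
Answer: -2730548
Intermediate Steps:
E(X) = 2*X/(-5 + X) (E(X) = (2*X)/(-5 + X) = 2*X/(-5 + X))
-2716677 + a(E(-1)*24 + 5, -1067) = -2716677 + ((2*(-1)/(-5 - 1))*24 + 5)*(-1067) = -2716677 + ((2*(-1)/(-6))*24 + 5)*(-1067) = -2716677 + ((2*(-1)*(-⅙))*24 + 5)*(-1067) = -2716677 + ((⅓)*24 + 5)*(-1067) = -2716677 + (8 + 5)*(-1067) = -2716677 + 13*(-1067) = -2716677 - 13871 = -2730548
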